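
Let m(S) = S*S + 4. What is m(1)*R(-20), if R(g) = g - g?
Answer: 0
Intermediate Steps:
R(g) = 0
m(S) = 4 + S**2 (m(S) = S**2 + 4 = 4 + S**2)
m(1)*R(-20) = (4 + 1**2)*0 = (4 + 1)*0 = 5*0 = 0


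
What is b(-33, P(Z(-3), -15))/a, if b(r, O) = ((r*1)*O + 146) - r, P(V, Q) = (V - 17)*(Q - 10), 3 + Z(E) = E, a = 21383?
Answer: -18796/21383 ≈ -0.87902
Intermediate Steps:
Z(E) = -3 + E
P(V, Q) = (-17 + V)*(-10 + Q)
b(r, O) = 146 - r + O*r (b(r, O) = (r*O + 146) - r = (O*r + 146) - r = (146 + O*r) - r = 146 - r + O*r)
b(-33, P(Z(-3), -15))/a = (146 - 1*(-33) + (170 - 17*(-15) - 10*(-3 - 3) - 15*(-3 - 3))*(-33))/21383 = (146 + 33 + (170 + 255 - 10*(-6) - 15*(-6))*(-33))*(1/21383) = (146 + 33 + (170 + 255 + 60 + 90)*(-33))*(1/21383) = (146 + 33 + 575*(-33))*(1/21383) = (146 + 33 - 18975)*(1/21383) = -18796*1/21383 = -18796/21383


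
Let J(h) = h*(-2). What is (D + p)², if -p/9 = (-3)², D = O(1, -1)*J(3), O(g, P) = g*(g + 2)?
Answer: 9801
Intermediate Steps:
J(h) = -2*h
O(g, P) = g*(2 + g)
D = -18 (D = (1*(2 + 1))*(-2*3) = (1*3)*(-6) = 3*(-6) = -18)
p = -81 (p = -9*(-3)² = -9*9 = -81)
(D + p)² = (-18 - 81)² = (-99)² = 9801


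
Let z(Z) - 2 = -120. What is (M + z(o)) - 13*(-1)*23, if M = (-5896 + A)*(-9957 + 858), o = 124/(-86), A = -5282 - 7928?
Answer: 173845675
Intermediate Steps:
A = -13210
o = -62/43 (o = 124*(-1/86) = -62/43 ≈ -1.4419)
z(Z) = -118 (z(Z) = 2 - 120 = -118)
M = 173845494 (M = (-5896 - 13210)*(-9957 + 858) = -19106*(-9099) = 173845494)
(M + z(o)) - 13*(-1)*23 = (173845494 - 118) - 13*(-1)*23 = 173845376 + 13*23 = 173845376 + 299 = 173845675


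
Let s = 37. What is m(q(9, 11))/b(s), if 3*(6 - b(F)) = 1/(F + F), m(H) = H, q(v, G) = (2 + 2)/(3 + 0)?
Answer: 296/1331 ≈ 0.22239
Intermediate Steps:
q(v, G) = 4/3
b(F) = 6 - 1/(6*F) (b(F) = 6 - 1/(3*(F + F)) = 6 - 1/(2*F)/3 = 6 - 1/(6*F))
m(q(9, 11))/b(s) = 4/(3*(6 - ⅙/37)) = 4/(3*(6 - ⅙*1/37)) = 4/(3*(6 - 1/222)) = 4/(3*(1331/222)) = (4/3)*(222/1331) = 296/1331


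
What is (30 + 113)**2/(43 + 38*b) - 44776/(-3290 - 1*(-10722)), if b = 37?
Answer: 10887068/1346121 ≈ 8.0877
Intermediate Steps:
(30 + 113)**2/(43 + 38*b) - 44776/(-3290 - 1*(-10722)) = (30 + 113)**2/(43 + 38*37) - 44776/(-3290 - 1*(-10722)) = 143**2/(43 + 1406) - 44776/(-3290 + 10722) = 20449/1449 - 44776/7432 = 20449*(1/1449) - 44776*1/7432 = 20449/1449 - 5597/929 = 10887068/1346121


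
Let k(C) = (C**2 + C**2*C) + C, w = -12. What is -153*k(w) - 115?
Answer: 244073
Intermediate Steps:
k(C) = C + C**2 + C**3 (k(C) = (C**2 + C**3) + C = C + C**2 + C**3)
-153*k(w) - 115 = -(-1836)*(1 - 12 + (-12)**2) - 115 = -(-1836)*(1 - 12 + 144) - 115 = -(-1836)*133 - 115 = -153*(-1596) - 115 = 244188 - 115 = 244073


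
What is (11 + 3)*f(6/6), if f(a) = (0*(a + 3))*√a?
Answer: 0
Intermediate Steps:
f(a) = 0 (f(a) = (0*(3 + a))*√a = 0*√a = 0)
(11 + 3)*f(6/6) = (11 + 3)*0 = 14*0 = 0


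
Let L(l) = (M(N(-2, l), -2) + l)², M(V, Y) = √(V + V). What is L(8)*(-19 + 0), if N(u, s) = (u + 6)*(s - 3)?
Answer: -1976 - 608*√10 ≈ -3898.7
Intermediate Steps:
N(u, s) = (-3 + s)*(6 + u) (N(u, s) = (6 + u)*(-3 + s) = (-3 + s)*(6 + u))
M(V, Y) = √2*√V (M(V, Y) = √(2*V) = √2*√V)
L(l) = (l + √2*√(-12 + 4*l))² (L(l) = (√2*√(-18 - 3*(-2) + 6*l + l*(-2)) + l)² = (√2*√(-18 + 6 + 6*l - 2*l) + l)² = (√2*√(-12 + 4*l) + l)² = (l + √2*√(-12 + 4*l))²)
L(8)*(-19 + 0) = (8 + 2*√2*√(-3 + 8))²*(-19 + 0) = (8 + 2*√2*√5)²*(-19) = (8 + 2*√10)²*(-19) = -19*(8 + 2*√10)²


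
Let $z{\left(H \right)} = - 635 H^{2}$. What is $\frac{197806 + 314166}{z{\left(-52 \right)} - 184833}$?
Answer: $- \frac{511972}{1901873} \approx -0.26919$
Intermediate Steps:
$\frac{197806 + 314166}{z{\left(-52 \right)} - 184833} = \frac{197806 + 314166}{- 635 \left(-52\right)^{2} - 184833} = \frac{511972}{\left(-635\right) 2704 - 184833} = \frac{511972}{-1717040 - 184833} = \frac{511972}{-1901873} = 511972 \left(- \frac{1}{1901873}\right) = - \frac{511972}{1901873}$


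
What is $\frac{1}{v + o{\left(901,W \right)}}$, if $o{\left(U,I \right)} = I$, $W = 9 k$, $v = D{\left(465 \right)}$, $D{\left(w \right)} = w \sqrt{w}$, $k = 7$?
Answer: $- \frac{7}{11171184} + \frac{155 \sqrt{465}}{33513552} \approx 9.9106 \cdot 10^{-5}$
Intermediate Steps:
$D{\left(w \right)} = w^{\frac{3}{2}}$
$v = 465 \sqrt{465}$ ($v = 465^{\frac{3}{2}} = 465 \sqrt{465} \approx 10027.0$)
$W = 63$ ($W = 9 \cdot 7 = 63$)
$\frac{1}{v + o{\left(901,W \right)}} = \frac{1}{465 \sqrt{465} + 63} = \frac{1}{63 + 465 \sqrt{465}}$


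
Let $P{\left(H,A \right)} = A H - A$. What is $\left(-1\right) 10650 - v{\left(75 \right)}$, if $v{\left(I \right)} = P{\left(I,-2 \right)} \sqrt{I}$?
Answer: $-10650 + 740 \sqrt{3} \approx -9368.3$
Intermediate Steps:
$P{\left(H,A \right)} = - A + A H$
$v{\left(I \right)} = \sqrt{I} \left(2 - 2 I\right)$ ($v{\left(I \right)} = - 2 \left(-1 + I\right) \sqrt{I} = \left(2 - 2 I\right) \sqrt{I} = \sqrt{I} \left(2 - 2 I\right)$)
$\left(-1\right) 10650 - v{\left(75 \right)} = \left(-1\right) 10650 - 2 \sqrt{75} \left(1 - 75\right) = -10650 - 2 \cdot 5 \sqrt{3} \left(1 - 75\right) = -10650 - 2 \cdot 5 \sqrt{3} \left(-74\right) = -10650 - - 740 \sqrt{3} = -10650 + 740 \sqrt{3}$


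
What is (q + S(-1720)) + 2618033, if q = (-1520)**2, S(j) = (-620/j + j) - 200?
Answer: 423680149/86 ≈ 4.9265e+6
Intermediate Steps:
S(j) = -200 + j - 620/j (S(j) = (j - 620/j) - 200 = -200 + j - 620/j)
q = 2310400
(q + S(-1720)) + 2618033 = (2310400 + (-200 - 1720 - 620/(-1720))) + 2618033 = (2310400 + (-200 - 1720 - 620*(-1/1720))) + 2618033 = (2310400 + (-200 - 1720 + 31/86)) + 2618033 = (2310400 - 165089/86) + 2618033 = 198529311/86 + 2618033 = 423680149/86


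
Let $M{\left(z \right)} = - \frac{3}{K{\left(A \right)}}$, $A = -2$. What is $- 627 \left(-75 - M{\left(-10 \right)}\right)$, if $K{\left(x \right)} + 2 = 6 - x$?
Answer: $\frac{93423}{2} \approx 46712.0$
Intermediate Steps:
$K{\left(x \right)} = 4 - x$ ($K{\left(x \right)} = -2 - \left(-6 + x\right) = 4 - x$)
$M{\left(z \right)} = - \frac{1}{2}$ ($M{\left(z \right)} = - \frac{3}{4 - -2} = - \frac{3}{4 + 2} = - \frac{3}{6} = \left(-3\right) \frac{1}{6} = - \frac{1}{2}$)
$- 627 \left(-75 - M{\left(-10 \right)}\right) = - 627 \left(-75 - - \frac{1}{2}\right) = - 627 \left(-75 + \frac{1}{2}\right) = \left(-627\right) \left(- \frac{149}{2}\right) = \frac{93423}{2}$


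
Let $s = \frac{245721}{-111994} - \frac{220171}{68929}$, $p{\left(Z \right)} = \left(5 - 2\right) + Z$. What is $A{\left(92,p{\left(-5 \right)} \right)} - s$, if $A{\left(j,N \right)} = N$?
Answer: $\frac{3736552133}{1102804918} \approx 3.3882$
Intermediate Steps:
$p{\left(Z \right)} = 3 + Z$
$s = - \frac{5942161969}{1102804918}$ ($s = 245721 \left(- \frac{1}{111994}\right) - \frac{31453}{9847} = - \frac{245721}{111994} - \frac{31453}{9847} = - \frac{5942161969}{1102804918} \approx -5.3882$)
$A{\left(92,p{\left(-5 \right)} \right)} - s = \left(3 - 5\right) - - \frac{5942161969}{1102804918} = -2 + \frac{5942161969}{1102804918} = \frac{3736552133}{1102804918}$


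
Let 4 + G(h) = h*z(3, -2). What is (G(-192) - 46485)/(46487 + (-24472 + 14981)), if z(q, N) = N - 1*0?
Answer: -46105/36996 ≈ -1.2462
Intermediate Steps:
z(q, N) = N (z(q, N) = N + 0 = N)
G(h) = -4 - 2*h (G(h) = -4 + h*(-2) = -4 - 2*h)
(G(-192) - 46485)/(46487 + (-24472 + 14981)) = ((-4 - 2*(-192)) - 46485)/(46487 + (-24472 + 14981)) = ((-4 + 384) - 46485)/(46487 - 9491) = (380 - 46485)/36996 = -46105*1/36996 = -46105/36996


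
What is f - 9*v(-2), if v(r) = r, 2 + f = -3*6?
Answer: -2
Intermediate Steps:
f = -20 (f = -2 - 3*6 = -2 - 18 = -20)
f - 9*v(-2) = -20 - 9*(-2) = -20 + 18 = -2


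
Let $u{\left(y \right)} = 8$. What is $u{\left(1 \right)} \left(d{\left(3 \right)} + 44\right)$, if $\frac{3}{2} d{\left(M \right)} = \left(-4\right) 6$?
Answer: $224$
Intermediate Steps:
$d{\left(M \right)} = -16$ ($d{\left(M \right)} = \frac{2 \left(\left(-4\right) 6\right)}{3} = \frac{2}{3} \left(-24\right) = -16$)
$u{\left(1 \right)} \left(d{\left(3 \right)} + 44\right) = 8 \left(-16 + 44\right) = 8 \cdot 28 = 224$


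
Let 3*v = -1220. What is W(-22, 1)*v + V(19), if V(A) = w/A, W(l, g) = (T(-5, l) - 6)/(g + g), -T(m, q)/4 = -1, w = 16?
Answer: 23228/57 ≈ 407.51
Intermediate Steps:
T(m, q) = 4 (T(m, q) = -4*(-1) = 4)
v = -1220/3 (v = (⅓)*(-1220) = -1220/3 ≈ -406.67)
W(l, g) = -1/g (W(l, g) = (4 - 6)/(g + g) = -2*1/(2*g) = -1/g)
V(A) = 16/A
W(-22, 1)*v + V(19) = -1/1*(-1220/3) + 16/19 = -1*1*(-1220/3) + 16*(1/19) = -1*(-1220/3) + 16/19 = 1220/3 + 16/19 = 23228/57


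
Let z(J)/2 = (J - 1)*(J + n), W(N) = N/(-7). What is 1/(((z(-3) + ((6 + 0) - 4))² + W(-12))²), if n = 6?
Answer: 49/11560000 ≈ 4.2388e-6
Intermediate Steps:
W(N) = -N/7 (W(N) = N*(-⅐) = -N/7)
z(J) = 2*(-1 + J)*(6 + J) (z(J) = 2*((J - 1)*(J + 6)) = 2*((-1 + J)*(6 + J)) = 2*(-1 + J)*(6 + J))
1/(((z(-3) + ((6 + 0) - 4))² + W(-12))²) = 1/((((-12 + 2*(-3)² + 10*(-3)) + ((6 + 0) - 4))² - ⅐*(-12))²) = 1/((((-12 + 2*9 - 30) + (6 - 4))² + 12/7)²) = 1/((((-12 + 18 - 30) + 2)² + 12/7)²) = 1/(((-24 + 2)² + 12/7)²) = 1/(((-22)² + 12/7)²) = 1/((484 + 12/7)²) = 1/((3400/7)²) = 1/(11560000/49) = 49/11560000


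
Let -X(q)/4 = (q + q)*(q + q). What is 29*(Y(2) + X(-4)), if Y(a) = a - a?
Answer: -7424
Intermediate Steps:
Y(a) = 0
X(q) = -16*q² (X(q) = -4*(q + q)*(q + q) = -4*2*q*2*q = -16*q²)
29*(Y(2) + X(-4)) = 29*(0 - 16*(-4)²) = 29*(0 - 16*16) = 29*(0 - 256) = 29*(-256) = -7424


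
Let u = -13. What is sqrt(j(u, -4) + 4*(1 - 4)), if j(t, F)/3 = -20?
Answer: 6*I*sqrt(2) ≈ 8.4853*I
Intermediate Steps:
j(t, F) = -60 (j(t, F) = 3*(-20) = -60)
sqrt(j(u, -4) + 4*(1 - 4)) = sqrt(-60 + 4*(1 - 4)) = sqrt(-60 + 4*(-3)) = sqrt(-60 - 12) = sqrt(-72) = 6*I*sqrt(2)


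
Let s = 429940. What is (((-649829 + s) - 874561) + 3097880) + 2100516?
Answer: 4103946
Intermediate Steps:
(((-649829 + s) - 874561) + 3097880) + 2100516 = (((-649829 + 429940) - 874561) + 3097880) + 2100516 = ((-219889 - 874561) + 3097880) + 2100516 = (-1094450 + 3097880) + 2100516 = 2003430 + 2100516 = 4103946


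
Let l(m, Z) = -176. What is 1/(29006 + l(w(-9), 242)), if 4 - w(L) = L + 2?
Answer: 1/28830 ≈ 3.4686e-5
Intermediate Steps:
w(L) = 2 - L (w(L) = 4 - (L + 2) = 4 - (2 + L) = 4 + (-2 - L) = 2 - L)
1/(29006 + l(w(-9), 242)) = 1/(29006 - 176) = 1/28830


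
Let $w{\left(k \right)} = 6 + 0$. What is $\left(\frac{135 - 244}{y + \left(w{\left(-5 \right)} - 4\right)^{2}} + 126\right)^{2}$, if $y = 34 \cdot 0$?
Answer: $\frac{156025}{16} \approx 9751.6$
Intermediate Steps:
$y = 0$
$w{\left(k \right)} = 6$
$\left(\frac{135 - 244}{y + \left(w{\left(-5 \right)} - 4\right)^{2}} + 126\right)^{2} = \left(\frac{135 - 244}{0 + \left(6 - 4\right)^{2}} + 126\right)^{2} = \left(- \frac{109}{0 + 2^{2}} + 126\right)^{2} = \left(- \frac{109}{0 + 4} + 126\right)^{2} = \left(- \frac{109}{4} + 126\right)^{2} = \left(\frac{395}{4}\right)^{2} = \frac{156025}{16}$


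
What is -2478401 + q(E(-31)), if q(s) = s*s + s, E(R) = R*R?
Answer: -1553919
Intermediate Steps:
E(R) = R**2
q(s) = s + s**2 (q(s) = s**2 + s = s + s**2)
-2478401 + q(E(-31)) = -2478401 + (-31)**2*(1 + (-31)**2) = -2478401 + 961*(1 + 961) = -2478401 + 961*962 = -2478401 + 924482 = -1553919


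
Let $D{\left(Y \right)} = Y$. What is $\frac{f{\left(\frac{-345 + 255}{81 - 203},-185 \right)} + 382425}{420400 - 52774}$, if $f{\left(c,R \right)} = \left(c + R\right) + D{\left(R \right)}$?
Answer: $\frac{11652700}{11212593} \approx 1.0393$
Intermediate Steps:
$f{\left(c,R \right)} = c + 2 R$ ($f{\left(c,R \right)} = \left(c + R\right) + R = \left(R + c\right) + R = c + 2 R$)
$\frac{f{\left(\frac{-345 + 255}{81 - 203},-185 \right)} + 382425}{420400 - 52774} = \frac{\left(\frac{-345 + 255}{81 - 203} + 2 \left(-185\right)\right) + 382425}{420400 - 52774} = \frac{\left(- \frac{90}{-122} - 370\right) + 382425}{367626} = \left(\left(\left(-90\right) \left(- \frac{1}{122}\right) - 370\right) + 382425\right) \frac{1}{367626} = \left(\left(\frac{45}{61} - 370\right) + 382425\right) \frac{1}{367626} = \left(- \frac{22525}{61} + 382425\right) \frac{1}{367626} = \frac{23305400}{61} \cdot \frac{1}{367626} = \frac{11652700}{11212593}$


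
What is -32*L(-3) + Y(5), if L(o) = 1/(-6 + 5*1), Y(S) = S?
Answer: 37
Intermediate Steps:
L(o) = -1 (L(o) = 1/(-6 + 5) = 1/(-1) = -1)
-32*L(-3) + Y(5) = -32*(-1) + 5 = 32 + 5 = 37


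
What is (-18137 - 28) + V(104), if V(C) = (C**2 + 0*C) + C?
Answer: -7245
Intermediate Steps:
V(C) = C + C**2 (V(C) = (C**2 + 0) + C = C**2 + C = C + C**2)
(-18137 - 28) + V(104) = (-18137 - 28) + 104*(1 + 104) = -18165 + 104*105 = -18165 + 10920 = -7245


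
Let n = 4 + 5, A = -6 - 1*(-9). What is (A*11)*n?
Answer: 297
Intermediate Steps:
A = 3 (A = -6 + 9 = 3)
n = 9
(A*11)*n = (3*11)*9 = 33*9 = 297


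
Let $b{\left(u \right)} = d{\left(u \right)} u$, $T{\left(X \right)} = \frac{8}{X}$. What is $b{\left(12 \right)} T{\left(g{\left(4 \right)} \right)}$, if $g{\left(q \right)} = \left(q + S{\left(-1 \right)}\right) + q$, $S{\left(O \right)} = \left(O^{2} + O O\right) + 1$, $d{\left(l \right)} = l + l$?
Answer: $\frac{2304}{11} \approx 209.45$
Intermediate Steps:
$d{\left(l \right)} = 2 l$
$S{\left(O \right)} = 1 + 2 O^{2}$ ($S{\left(O \right)} = \left(O^{2} + O^{2}\right) + 1 = 2 O^{2} + 1 = 1 + 2 O^{2}$)
$g{\left(q \right)} = 3 + 2 q$ ($g{\left(q \right)} = \left(q + \left(1 + 2 \left(-1\right)^{2}\right)\right) + q = \left(q + \left(1 + 2 \cdot 1\right)\right) + q = \left(q + \left(1 + 2\right)\right) + q = \left(q + 3\right) + q = \left(3 + q\right) + q = 3 + 2 q$)
$b{\left(u \right)} = 2 u^{2}$ ($b{\left(u \right)} = 2 u u = 2 u^{2}$)
$b{\left(12 \right)} T{\left(g{\left(4 \right)} \right)} = 2 \cdot 12^{2} \frac{8}{3 + 2 \cdot 4} = 2 \cdot 144 \frac{8}{3 + 8} = 288 \cdot \frac{8}{11} = \frac{2304}{11}$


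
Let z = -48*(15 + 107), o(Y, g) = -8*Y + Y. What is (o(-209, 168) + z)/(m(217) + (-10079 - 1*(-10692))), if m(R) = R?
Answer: -4393/830 ≈ -5.2928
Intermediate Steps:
o(Y, g) = -7*Y
z = -5856 (z = -48*122 = -5856)
(o(-209, 168) + z)/(m(217) + (-10079 - 1*(-10692))) = (-7*(-209) - 5856)/(217 + (-10079 - 1*(-10692))) = (1463 - 5856)/(217 + (-10079 + 10692)) = -4393/(217 + 613) = -4393/830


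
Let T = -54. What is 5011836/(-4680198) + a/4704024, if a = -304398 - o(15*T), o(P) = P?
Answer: -347175677479/305774496066 ≈ -1.1354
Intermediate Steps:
a = -303588 (a = -304398 - 15*(-54) = -304398 - 1*(-810) = -304398 + 810 = -303588)
5011836/(-4680198) + a/4704024 = 5011836/(-4680198) - 303588/4704024 = 5011836*(-1/4680198) - 303588*1/4704024 = -835306/780033 - 25299/392002 = -347175677479/305774496066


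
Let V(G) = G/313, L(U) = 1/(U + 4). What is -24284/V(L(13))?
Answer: -129215164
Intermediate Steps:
L(U) = 1/(4 + U)
V(G) = G/313 (V(G) = G*(1/313) = G/313)
-24284/V(L(13)) = -24284/(1/(313*(4 + 13))) = -24284/((1/313)/17) = -24284/((1/313)*(1/17)) = -24284/1/5321 = -24284*5321 = -129215164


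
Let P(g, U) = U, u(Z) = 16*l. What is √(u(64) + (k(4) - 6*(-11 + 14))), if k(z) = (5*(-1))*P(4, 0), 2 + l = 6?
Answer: √46 ≈ 6.7823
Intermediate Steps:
l = 4 (l = -2 + 6 = 4)
u(Z) = 64 (u(Z) = 16*4 = 64)
k(z) = 0 (k(z) = (5*(-1))*0 = -5*0 = 0)
√(u(64) + (k(4) - 6*(-11 + 14))) = √(64 + (0 - 6*(-11 + 14))) = √(64 + (0 - 6*3)) = √(64 + (0 - 18)) = √(64 - 18) = √46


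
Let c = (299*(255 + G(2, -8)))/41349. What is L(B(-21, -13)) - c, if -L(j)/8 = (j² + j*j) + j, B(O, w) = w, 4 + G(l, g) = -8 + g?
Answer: -107577665/41349 ≈ -2601.7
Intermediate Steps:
G(l, g) = -12 + g (G(l, g) = -4 + (-8 + g) = -12 + g)
c = 70265/41349 (c = (299*(255 + (-12 - 8)))/41349 = (299*(255 - 20))*(1/41349) = (299*235)*(1/41349) = 70265*(1/41349) = 70265/41349 ≈ 1.6993)
L(j) = -16*j² - 8*j (L(j) = -8*((j² + j*j) + j) = -8*((j² + j²) + j) = -8*(2*j² + j) = -8*(j + 2*j²) = -16*j² - 8*j)
L(B(-21, -13)) - c = -8*(-13)*(1 + 2*(-13)) - 1*70265/41349 = -8*(-13)*(1 - 26) - 70265/41349 = -8*(-13)*(-25) - 70265/41349 = -2600 - 70265/41349 = -107577665/41349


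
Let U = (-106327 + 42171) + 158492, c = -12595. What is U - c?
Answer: 106931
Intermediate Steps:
U = 94336 (U = -64156 + 158492 = 94336)
U - c = 94336 - 1*(-12595) = 94336 + 12595 = 106931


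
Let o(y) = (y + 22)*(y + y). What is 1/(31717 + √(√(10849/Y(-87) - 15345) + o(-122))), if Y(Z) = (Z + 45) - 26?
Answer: 34/(1078378 + √34*√(829600 + I*√17923253)) ≈ 3.1374e-5 - 3.9233e-10*I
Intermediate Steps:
o(y) = 2*y*(22 + y) (o(y) = (22 + y)*(2*y) = 2*y*(22 + y))
Y(Z) = 19 + Z (Y(Z) = (45 + Z) - 26 = 19 + Z)
1/(31717 + √(√(10849/Y(-87) - 15345) + o(-122))) = 1/(31717 + √(√(10849/(19 - 87) - 15345) + 2*(-122)*(22 - 122))) = 1/(31717 + √(√(10849/(-68) - 15345) + 2*(-122)*(-100))) = 1/(31717 + √(√(10849*(-1/68) - 15345) + 24400)) = 1/(31717 + √(√(-10849/68 - 15345) + 24400)) = 1/(31717 + √(√(-1054309/68) + 24400)) = 1/(31717 + √(I*√17923253/34 + 24400)) = 1/(31717 + √(24400 + I*√17923253/34))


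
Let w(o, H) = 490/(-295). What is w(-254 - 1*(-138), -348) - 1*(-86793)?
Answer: 5120689/59 ≈ 86791.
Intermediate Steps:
w(o, H) = -98/59 (w(o, H) = 490*(-1/295) = -98/59)
w(-254 - 1*(-138), -348) - 1*(-86793) = -98/59 - 1*(-86793) = -98/59 + 86793 = 5120689/59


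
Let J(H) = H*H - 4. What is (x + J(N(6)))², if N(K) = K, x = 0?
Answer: 1024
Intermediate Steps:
J(H) = -4 + H² (J(H) = H² - 4 = -4 + H²)
(x + J(N(6)))² = (0 + (-4 + 6²))² = (0 + (-4 + 36))² = (0 + 32)² = 32² = 1024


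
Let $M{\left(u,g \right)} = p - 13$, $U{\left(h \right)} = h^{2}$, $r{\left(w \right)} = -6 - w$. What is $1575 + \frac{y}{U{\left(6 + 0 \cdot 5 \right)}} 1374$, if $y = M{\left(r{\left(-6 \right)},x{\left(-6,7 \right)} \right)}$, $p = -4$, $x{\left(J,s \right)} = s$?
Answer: $\frac{5557}{6} \approx 926.17$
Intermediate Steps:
$M{\left(u,g \right)} = -17$ ($M{\left(u,g \right)} = -4 - 13 = -17$)
$y = -17$
$1575 + \frac{y}{U{\left(6 + 0 \cdot 5 \right)}} 1374 = 1575 + - \frac{17}{\left(6 + 0 \cdot 5\right)^{2}} \cdot 1374 = 1575 + - \frac{17}{\left(6 + 0\right)^{2}} \cdot 1374 = 1575 + - \frac{17}{6^{2}} \cdot 1374 = 1575 + - \frac{17}{36} \cdot 1374 = 1575 + \left(-17\right) \frac{1}{36} \cdot 1374 = 1575 - \frac{3893}{6} = \frac{5557}{6}$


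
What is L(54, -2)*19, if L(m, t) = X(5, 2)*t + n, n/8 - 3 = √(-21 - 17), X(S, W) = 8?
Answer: 152 + 152*I*√38 ≈ 152.0 + 936.99*I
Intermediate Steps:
n = 24 + 8*I*√38 (n = 24 + 8*√(-21 - 17) = 24 + 8*√(-38) = 24 + 8*(I*√38) = 24 + 8*I*√38 ≈ 24.0 + 49.315*I)
L(m, t) = 24 + 8*t + 8*I*√38 (L(m, t) = 8*t + (24 + 8*I*√38) = 24 + 8*t + 8*I*√38)
L(54, -2)*19 = (24 + 8*(-2) + 8*I*√38)*19 = (24 - 16 + 8*I*√38)*19 = (8 + 8*I*√38)*19 = 152 + 152*I*√38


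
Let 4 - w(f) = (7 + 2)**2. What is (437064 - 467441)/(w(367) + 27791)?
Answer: -30377/27714 ≈ -1.0961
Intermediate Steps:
w(f) = -77 (w(f) = 4 - (7 + 2)**2 = 4 - 1*9**2 = 4 - 1*81 = 4 - 81 = -77)
(437064 - 467441)/(w(367) + 27791) = (437064 - 467441)/(-77 + 27791) = -30377/27714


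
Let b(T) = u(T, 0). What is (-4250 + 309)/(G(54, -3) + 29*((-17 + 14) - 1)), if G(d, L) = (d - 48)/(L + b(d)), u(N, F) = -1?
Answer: 7882/235 ≈ 33.540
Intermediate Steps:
b(T) = -1
G(d, L) = (-48 + d)/(-1 + L) (G(d, L) = (d - 48)/(L - 1) = (-48 + d)/(-1 + L))
(-4250 + 309)/(G(54, -3) + 29*((-17 + 14) - 1)) = (-4250 + 309)/((-48 + 54)/(-1 - 3) + 29*((-17 + 14) - 1)) = -3941/(6/(-4) + 29*(-3 - 1)) = -3941/(-¼*6 + 29*(-4)) = -3941/(-3/2 - 116) = -3941/(-235/2) = -3941*(-2/235) = 7882/235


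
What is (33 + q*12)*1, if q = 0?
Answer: 33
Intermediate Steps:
(33 + q*12)*1 = (33 + 0*12)*1 = (33 + 0)*1 = 33*1 = 33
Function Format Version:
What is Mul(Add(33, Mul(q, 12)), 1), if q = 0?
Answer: 33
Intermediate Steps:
Mul(Add(33, Mul(q, 12)), 1) = Mul(Add(33, Mul(0, 12)), 1) = Mul(Add(33, 0), 1) = Mul(33, 1) = 33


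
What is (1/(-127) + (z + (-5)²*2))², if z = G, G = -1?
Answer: 38713284/16129 ≈ 2400.2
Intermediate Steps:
z = -1
(1/(-127) + (z + (-5)²*2))² = (1/(-127) + (-1 + (-5)²*2))² = (-1/127 + (-1 + 25*2))² = (-1/127 + (-1 + 50))² = (-1/127 + 49)² = (6222/127)² = 38713284/16129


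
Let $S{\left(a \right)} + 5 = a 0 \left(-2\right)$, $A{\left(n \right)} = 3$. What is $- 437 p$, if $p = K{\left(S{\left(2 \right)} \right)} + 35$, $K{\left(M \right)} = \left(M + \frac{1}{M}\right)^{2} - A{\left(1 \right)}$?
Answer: $- \frac{645012}{25} \approx -25800.0$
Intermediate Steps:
$S{\left(a \right)} = -5$ ($S{\left(a \right)} = -5 + a 0 \left(-2\right) = -5 + 0 \left(-2\right) = -5 + 0 = -5$)
$K{\left(M \right)} = -3 + \left(M + \frac{1}{M}\right)^{2}$ ($K{\left(M \right)} = \left(M + \frac{1}{M}\right)^{2} - 3 = -3 + \left(M + \frac{1}{M}\right)^{2}$)
$p = \frac{1476}{25}$ ($p = \left(-1 + \frac{1}{25} + \left(-5\right)^{2}\right) + 35 = \left(-1 + \frac{1}{25} + 25\right) + 35 = \frac{601}{25} + 35 = \frac{1476}{25} \approx 59.04$)
$- 437 p = \left(-437\right) \frac{1476}{25} = - \frac{645012}{25}$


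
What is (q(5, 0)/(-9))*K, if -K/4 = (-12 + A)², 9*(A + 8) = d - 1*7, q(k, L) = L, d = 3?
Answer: 0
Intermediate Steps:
A = -76/9 (A = -8 + (3 - 1*7)/9 = -8 + (3 - 7)/9 = -8 + (⅑)*(-4) = -8 - 4/9 = -76/9 ≈ -8.4444)
K = -135424/81 (K = -4*(-12 - 76/9)² = -4*(-184/9)² = -4*33856/81 = -135424/81 ≈ -1671.9)
(q(5, 0)/(-9))*K = (0/(-9))*(-135424/81) = (0*(-⅑))*(-135424/81) = 0*(-135424/81) = 0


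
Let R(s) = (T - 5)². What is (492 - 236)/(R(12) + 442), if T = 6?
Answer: 256/443 ≈ 0.57788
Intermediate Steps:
R(s) = 1 (R(s) = (6 - 5)² = 1² = 1)
(492 - 236)/(R(12) + 442) = (492 - 236)/(1 + 442) = 256/443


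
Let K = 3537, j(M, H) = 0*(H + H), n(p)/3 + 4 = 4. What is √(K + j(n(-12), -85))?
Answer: 3*√393 ≈ 59.473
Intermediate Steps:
n(p) = 0 (n(p) = -12 + 3*4 = -12 + 12 = 0)
j(M, H) = 0 (j(M, H) = 0*(2*H) = 0)
√(K + j(n(-12), -85)) = √(3537 + 0) = √3537 = 3*√393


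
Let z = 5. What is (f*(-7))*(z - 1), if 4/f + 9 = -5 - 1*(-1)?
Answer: 112/13 ≈ 8.6154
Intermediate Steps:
f = -4/13 (f = 4/(-9 + (-5 - 1*(-1))) = 4/(-9 + (-5 + 1)) = 4/(-9 - 4) = 4/(-13) = 4*(-1/13) = -4/13 ≈ -0.30769)
(f*(-7))*(z - 1) = (-4/13*(-7))*(5 - 1) = (28/13)*4 = 112/13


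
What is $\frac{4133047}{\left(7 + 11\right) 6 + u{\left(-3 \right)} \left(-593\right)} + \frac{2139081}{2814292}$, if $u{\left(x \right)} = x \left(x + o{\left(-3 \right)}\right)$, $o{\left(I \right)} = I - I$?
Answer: $- \frac{11620415853175}{14715932868} \approx -789.65$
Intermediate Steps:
$o{\left(I \right)} = 0$
$u{\left(x \right)} = x^{2}$ ($u{\left(x \right)} = x \left(x + 0\right) = x x = x^{2}$)
$\frac{4133047}{\left(7 + 11\right) 6 + u{\left(-3 \right)} \left(-593\right)} + \frac{2139081}{2814292} = \frac{4133047}{\left(7 + 11\right) 6 + \left(-3\right)^{2} \left(-593\right)} + \frac{2139081}{2814292} = \frac{4133047}{18 \cdot 6 + 9 \left(-593\right)} + 2139081 \cdot \frac{1}{2814292} = \frac{4133047}{108 - 5337} + \frac{2139081}{2814292} = \frac{4133047}{-5229} + \frac{2139081}{2814292} = 4133047 \left(- \frac{1}{5229}\right) + \frac{2139081}{2814292} = - \frac{4133047}{5229} + \frac{2139081}{2814292} = - \frac{11620415853175}{14715932868}$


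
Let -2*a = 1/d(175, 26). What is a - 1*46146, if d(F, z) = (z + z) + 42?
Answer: -8675449/188 ≈ -46146.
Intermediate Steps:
d(F, z) = 42 + 2*z (d(F, z) = 2*z + 42 = 42 + 2*z)
a = -1/188 (a = -1/(2*(42 + 2*26)) = -1/(2*(42 + 52)) = -½/94 = -½*1/94 = -1/188 ≈ -0.0053191)
a - 1*46146 = -1/188 - 1*46146 = -1/188 - 46146 = -8675449/188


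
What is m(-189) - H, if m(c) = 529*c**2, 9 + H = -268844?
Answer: 19165262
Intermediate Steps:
H = -268853 (H = -9 - 268844 = -268853)
m(-189) - H = 529*(-189)**2 - 1*(-268853) = 529*35721 + 268853 = 18896409 + 268853 = 19165262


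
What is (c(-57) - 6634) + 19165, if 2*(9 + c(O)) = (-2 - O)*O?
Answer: 21909/2 ≈ 10955.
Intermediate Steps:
c(O) = -9 + O*(-2 - O)/2 (c(O) = -9 + ((-2 - O)*O)/2 = -9 + (O*(-2 - O))/2 = -9 + O*(-2 - O)/2)
(c(-57) - 6634) + 19165 = ((-9 - 1*(-57) - ½*(-57)²) - 6634) + 19165 = ((-9 + 57 - ½*3249) - 6634) + 19165 = ((-9 + 57 - 3249/2) - 6634) + 19165 = (-3153/2 - 6634) + 19165 = -16421/2 + 19165 = 21909/2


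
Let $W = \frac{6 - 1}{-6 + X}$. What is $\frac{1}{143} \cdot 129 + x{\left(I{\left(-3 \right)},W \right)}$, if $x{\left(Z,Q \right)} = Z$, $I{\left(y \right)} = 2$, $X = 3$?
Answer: $\frac{415}{143} \approx 2.9021$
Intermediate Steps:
$W = - \frac{5}{3}$ ($W = \frac{6 - 1}{-6 + 3} = \frac{5}{-3} = 5 \left(- \frac{1}{3}\right) = - \frac{5}{3} \approx -1.6667$)
$\frac{1}{143} \cdot 129 + x{\left(I{\left(-3 \right)},W \right)} = \frac{1}{143} \cdot 129 + 2 = \frac{129}{143} + 2 = \frac{415}{143}$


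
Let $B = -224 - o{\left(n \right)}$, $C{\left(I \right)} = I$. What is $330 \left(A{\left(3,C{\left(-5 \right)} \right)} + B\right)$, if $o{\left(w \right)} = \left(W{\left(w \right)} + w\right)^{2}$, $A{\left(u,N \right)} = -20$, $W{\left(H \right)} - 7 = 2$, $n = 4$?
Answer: $-136290$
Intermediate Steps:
$W{\left(H \right)} = 9$ ($W{\left(H \right)} = 7 + 2 = 9$)
$o{\left(w \right)} = \left(9 + w\right)^{2}$
$B = -393$ ($B = -224 - \left(9 + 4\right)^{2} = -224 - 13^{2} = -224 - 169 = -393$)
$330 \left(A{\left(3,C{\left(-5 \right)} \right)} + B\right) = 330 \left(-20 - 393\right) = 330 \left(-413\right) = -136290$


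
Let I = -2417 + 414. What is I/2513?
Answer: -2003/2513 ≈ -0.79706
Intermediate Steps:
I = -2003
I/2513 = -2003/2513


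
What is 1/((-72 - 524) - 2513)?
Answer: -1/3109 ≈ -0.00032165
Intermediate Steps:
1/((-72 - 524) - 2513) = 1/(-596 - 2513) = 1/(-3109) = -1/3109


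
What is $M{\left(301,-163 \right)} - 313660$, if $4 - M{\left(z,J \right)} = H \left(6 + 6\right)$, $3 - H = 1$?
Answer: $-313680$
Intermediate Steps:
$H = 2$ ($H = 3 - 1 = 2$)
$M{\left(z,J \right)} = -20$ ($M{\left(z,J \right)} = 4 - 2 \left(6 + 6\right) = 4 - 2 \cdot 12 = 4 - 24 = -20$)
$M{\left(301,-163 \right)} - 313660 = -20 - 313660 = -313680$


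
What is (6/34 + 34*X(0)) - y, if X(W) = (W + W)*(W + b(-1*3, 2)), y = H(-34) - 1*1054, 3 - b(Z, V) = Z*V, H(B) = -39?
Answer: 18584/17 ≈ 1093.2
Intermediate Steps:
b(Z, V) = 3 - V*Z (b(Z, V) = 3 - Z*V = 3 - V*Z)
y = -1093 (y = -39 - 1*1054 = -39 - 1054 = -1093)
X(W) = 2*W*(9 + W) (X(W) = (W + W)*(W + (3 - 1*2*(-1*3))) = (2*W)*(W + (3 - 1*2*(-3))) = (2*W)*(W + (3 + 6)) = (2*W)*(W + 9) = (2*W)*(9 + W) = 2*W*(9 + W))
(6/34 + 34*X(0)) - y = (6/34 + 34*(2*0*(9 + 0))) - 1*(-1093) = (6*(1/34) + 34*(2*0*9)) + 1093 = (3/17 + 34*0) + 1093 = (3/17 + 0) + 1093 = 3/17 + 1093 = 18584/17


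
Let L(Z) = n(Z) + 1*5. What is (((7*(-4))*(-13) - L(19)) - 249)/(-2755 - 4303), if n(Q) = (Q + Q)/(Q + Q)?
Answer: -109/7058 ≈ -0.015443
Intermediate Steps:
n(Q) = 1 (n(Q) = (2*Q)/((2*Q)) = (2*Q)*(1/(2*Q)) = 1)
L(Z) = 6 (L(Z) = 1 + 1*5 = 1 + 5 = 6)
(((7*(-4))*(-13) - L(19)) - 249)/(-2755 - 4303) = (((7*(-4))*(-13) - 1*6) - 249)/(-2755 - 4303) = ((-28*(-13) - 6) - 249)/(-7058) = ((364 - 6) - 249)*(-1/7058) = (358 - 249)*(-1/7058) = 109*(-1/7058) = -109/7058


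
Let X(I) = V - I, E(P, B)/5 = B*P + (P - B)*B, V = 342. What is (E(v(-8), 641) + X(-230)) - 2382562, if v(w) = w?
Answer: -4487675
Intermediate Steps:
E(P, B) = 5*B*P + 5*B*(P - B) (E(P, B) = 5*(B*P + (P - B)*B) = 5*(B*P + B*(P - B)) = 5*B*P + 5*B*(P - B))
X(I) = 342 - I
(E(v(-8), 641) + X(-230)) - 2382562 = (5*641*(-1*641 + 2*(-8)) + (342 - 1*(-230))) - 2382562 = (5*641*(-641 - 16) + (342 + 230)) - 2382562 = (5*641*(-657) + 572) - 2382562 = (-2105685 + 572) - 2382562 = -2105113 - 2382562 = -4487675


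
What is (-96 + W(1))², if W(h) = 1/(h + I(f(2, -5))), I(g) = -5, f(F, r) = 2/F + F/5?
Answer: 148225/16 ≈ 9264.1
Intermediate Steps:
f(F, r) = 2/F + F/5 (f(F, r) = 2/F + F*(⅕) = 2/F + F/5)
W(h) = 1/(-5 + h) (W(h) = 1/(h - 5) = 1/(-5 + h))
(-96 + W(1))² = (-96 + 1/(-5 + 1))² = (-96 + 1/(-4))² = (-96 - ¼)² = (-385/4)² = 148225/16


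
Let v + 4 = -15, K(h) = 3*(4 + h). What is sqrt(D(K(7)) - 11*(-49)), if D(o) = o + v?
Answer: sqrt(553) ≈ 23.516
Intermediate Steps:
K(h) = 12 + 3*h
v = -19 (v = -4 - 15 = -19)
D(o) = -19 + o (D(o) = o - 19 = -19 + o)
sqrt(D(K(7)) - 11*(-49)) = sqrt((-19 + (12 + 3*7)) - 11*(-49)) = sqrt((-19 + (12 + 21)) + 539) = sqrt((-19 + 33) + 539) = sqrt(14 + 539) = sqrt(553)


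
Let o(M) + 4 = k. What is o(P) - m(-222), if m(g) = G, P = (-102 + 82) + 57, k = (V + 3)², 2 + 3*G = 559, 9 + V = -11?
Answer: 298/3 ≈ 99.333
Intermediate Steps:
V = -20 (V = -9 - 11 = -20)
G = 557/3 (G = -⅔ + (⅓)*559 = -⅔ + 559/3 = 557/3 ≈ 185.67)
k = 289 (k = (-20 + 3)² = (-17)² = 289)
P = 37 (P = -20 + 57 = 37)
o(M) = 285 (o(M) = -4 + 289 = 285)
m(g) = 557/3
o(P) - m(-222) = 285 - 1*557/3 = 285 - 557/3 = 298/3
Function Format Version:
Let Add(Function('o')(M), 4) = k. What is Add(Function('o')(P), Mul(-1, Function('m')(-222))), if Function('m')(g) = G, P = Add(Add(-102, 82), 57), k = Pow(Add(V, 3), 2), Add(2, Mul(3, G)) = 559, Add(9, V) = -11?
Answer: Rational(298, 3) ≈ 99.333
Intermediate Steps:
V = -20 (V = Add(-9, -11) = -20)
G = Rational(557, 3) (G = Add(Rational(-2, 3), Mul(Rational(1, 3), 559)) = Add(Rational(-2, 3), Rational(559, 3)) = Rational(557, 3) ≈ 185.67)
k = 289 (k = Pow(Add(-20, 3), 2) = Pow(-17, 2) = 289)
P = 37 (P = Add(-20, 57) = 37)
Function('o')(M) = 285 (Function('o')(M) = Add(-4, 289) = 285)
Function('m')(g) = Rational(557, 3)
Add(Function('o')(P), Mul(-1, Function('m')(-222))) = Add(285, Mul(-1, Rational(557, 3))) = Add(285, Rational(-557, 3)) = Rational(298, 3)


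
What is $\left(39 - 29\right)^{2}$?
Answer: $100$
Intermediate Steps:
$\left(39 - 29\right)^{2} = 10^{2} = 100$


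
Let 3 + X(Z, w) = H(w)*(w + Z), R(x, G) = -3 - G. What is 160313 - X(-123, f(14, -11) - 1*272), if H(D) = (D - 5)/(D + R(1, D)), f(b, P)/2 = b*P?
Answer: 297401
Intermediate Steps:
f(b, P) = 2*P*b (f(b, P) = 2*(b*P) = 2*(P*b) = 2*P*b)
H(D) = 5/3 - D/3 (H(D) = (D - 5)/(D + (-3 - D)) = (-5 + D)/(-3) = (-5 + D)*(-⅓) = 5/3 - D/3)
X(Z, w) = -3 + (5/3 - w/3)*(Z + w) (X(Z, w) = -3 + (5/3 - w/3)*(w + Z) = -3 + (5/3 - w/3)*(Z + w))
160313 - X(-123, f(14, -11) - 1*272) = 160313 - (-3 - ⅓*(-123)*(-5 + (2*(-11)*14 - 1*272)) - (2*(-11)*14 - 1*272)*(-5 + (2*(-11)*14 - 1*272))/3) = 160313 - (-3 - ⅓*(-123)*(-5 + (-308 - 272)) - (-308 - 272)*(-5 + (-308 - 272))/3) = 160313 - (-3 - ⅓*(-123)*(-5 - 580) - ⅓*(-580)*(-5 - 580)) = 160313 - (-3 - ⅓*(-123)*(-585) - ⅓*(-580)*(-585)) = 160313 - (-3 - 23985 - 113100) = 160313 - 1*(-137088) = 160313 + 137088 = 297401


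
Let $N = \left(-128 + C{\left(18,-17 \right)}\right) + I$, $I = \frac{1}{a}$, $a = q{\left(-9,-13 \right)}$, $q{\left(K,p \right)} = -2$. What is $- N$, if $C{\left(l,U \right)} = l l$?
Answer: $- \frac{391}{2} \approx -195.5$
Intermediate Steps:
$a = -2$
$I = - \frac{1}{2}$ ($I = \frac{1}{-2} = - \frac{1}{2} \approx -0.5$)
$C{\left(l,U \right)} = l^{2}$
$N = \frac{391}{2}$ ($N = \left(-128 + 18^{2}\right) - \frac{1}{2} = \left(-128 + 324\right) - \frac{1}{2} = 196 - \frac{1}{2} = \frac{391}{2} \approx 195.5$)
$- N = \left(-1\right) \frac{391}{2} = - \frac{391}{2}$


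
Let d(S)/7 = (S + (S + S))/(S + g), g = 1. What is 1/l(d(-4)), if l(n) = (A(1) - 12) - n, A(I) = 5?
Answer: -1/35 ≈ -0.028571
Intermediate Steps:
d(S) = 21*S/(1 + S) (d(S) = 7*((S + (S + S))/(S + 1)) = 7*((S + 2*S)/(1 + S)) = 7*((3*S)/(1 + S)) = 7*(3*S/(1 + S)) = 21*S/(1 + S))
l(n) = -7 - n (l(n) = (5 - 12) - n = -7 - n)
1/l(d(-4)) = 1/(-7 - 21*(-4)/(1 - 4)) = 1/(-7 - 21*(-4)/(-3)) = 1/(-7 - 21*(-4)*(-1)/3) = 1/(-7 - 1*28) = 1/(-7 - 28) = 1/(-35) = -1/35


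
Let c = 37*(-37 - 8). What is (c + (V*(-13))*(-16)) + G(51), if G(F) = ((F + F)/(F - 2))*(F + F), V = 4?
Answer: -30413/49 ≈ -620.67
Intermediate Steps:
c = -1665 (c = 37*(-45) = -1665)
G(F) = 4*F**2/(-2 + F) (G(F) = ((2*F)/(-2 + F))*(2*F) = (2*F/(-2 + F))*(2*F) = 4*F**2/(-2 + F))
(c + (V*(-13))*(-16)) + G(51) = (-1665 + (4*(-13))*(-16)) + 4*51**2/(-2 + 51) = (-1665 - 52*(-16)) + 4*2601/49 = (-1665 + 832) + 4*2601*(1/49) = -833 + 10404/49 = -30413/49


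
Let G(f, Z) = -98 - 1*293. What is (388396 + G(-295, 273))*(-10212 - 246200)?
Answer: -99489138060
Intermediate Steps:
G(f, Z) = -391 (G(f, Z) = -98 - 293 = -391)
(388396 + G(-295, 273))*(-10212 - 246200) = (388396 - 391)*(-10212 - 246200) = 388005*(-256412) = -99489138060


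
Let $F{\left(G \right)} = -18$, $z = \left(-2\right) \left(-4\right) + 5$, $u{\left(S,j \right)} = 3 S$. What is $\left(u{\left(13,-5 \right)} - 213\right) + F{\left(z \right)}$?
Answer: $-192$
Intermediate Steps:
$z = 13$ ($z = 8 + 5 = 13$)
$\left(u{\left(13,-5 \right)} - 213\right) + F{\left(z \right)} = \left(3 \cdot 13 - 213\right) - 18 = \left(39 - 213\right) - 18 = -174 - 18 = -192$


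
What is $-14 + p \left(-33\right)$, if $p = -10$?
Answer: $316$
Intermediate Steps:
$-14 + p \left(-33\right) = -14 - -330 = -14 + 330 = 316$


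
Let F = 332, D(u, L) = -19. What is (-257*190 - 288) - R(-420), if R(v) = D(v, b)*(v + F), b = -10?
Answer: -50790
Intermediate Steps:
R(v) = -6308 - 19*v (R(v) = -19*(v + 332) = -19*(332 + v) = -6308 - 19*v)
(-257*190 - 288) - R(-420) = (-257*190 - 288) - (-6308 - 19*(-420)) = (-48830 - 288) - (-6308 + 7980) = -49118 - 1*1672 = -49118 - 1672 = -50790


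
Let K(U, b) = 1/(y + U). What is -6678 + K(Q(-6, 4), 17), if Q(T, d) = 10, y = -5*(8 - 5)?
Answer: -33391/5 ≈ -6678.2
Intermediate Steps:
y = -15 (y = -5*3 = -15)
K(U, b) = 1/(-15 + U)
-6678 + K(Q(-6, 4), 17) = -6678 + 1/(-15 + 10) = -6678 + 1/(-5) = -6678 - ⅕ = -33391/5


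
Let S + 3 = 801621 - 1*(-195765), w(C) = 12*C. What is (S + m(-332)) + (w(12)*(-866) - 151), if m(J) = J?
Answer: 872196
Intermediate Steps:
S = 997383 (S = -3 + (801621 - 1*(-195765)) = -3 + (801621 + 195765) = -3 + 997386 = 997383)
(S + m(-332)) + (w(12)*(-866) - 151) = (997383 - 332) + ((12*12)*(-866) - 151) = 997051 + (144*(-866) - 151) = 997051 + (-124704 - 151) = 997051 - 124855 = 872196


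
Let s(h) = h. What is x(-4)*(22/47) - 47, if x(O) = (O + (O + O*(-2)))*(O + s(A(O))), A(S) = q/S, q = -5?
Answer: -47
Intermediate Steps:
A(S) = -5/S
x(O) = 0 (x(O) = (O + (O + O*(-2)))*(O - 5/O) = (O + (O - 2*O))*(O - 5/O) = (O - O)*(O - 5/O) = 0*(O - 5/O) = 0)
x(-4)*(22/47) - 47 = 0*(22/47) - 47 = 0 - 47 = -47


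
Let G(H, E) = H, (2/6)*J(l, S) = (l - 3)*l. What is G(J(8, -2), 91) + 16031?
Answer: 16151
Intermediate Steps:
J(l, S) = 3*l*(-3 + l) (J(l, S) = 3*((l - 3)*l) = 3*((-3 + l)*l) = 3*(l*(-3 + l)) = 3*l*(-3 + l))
G(J(8, -2), 91) + 16031 = 3*8*(-3 + 8) + 16031 = 3*8*5 + 16031 = 120 + 16031 = 16151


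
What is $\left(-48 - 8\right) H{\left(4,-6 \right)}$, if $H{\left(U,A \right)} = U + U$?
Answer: $-448$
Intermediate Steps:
$H{\left(U,A \right)} = 2 U$
$\left(-48 - 8\right) H{\left(4,-6 \right)} = \left(-48 - 8\right) 2 \cdot 4 = \left(-56\right) 8 = -448$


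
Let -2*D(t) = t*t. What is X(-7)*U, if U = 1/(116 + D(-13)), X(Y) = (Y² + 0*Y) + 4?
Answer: 106/63 ≈ 1.6825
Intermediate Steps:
D(t) = -t²/2 (D(t) = -t*t/2 = -t²/2)
X(Y) = 4 + Y² (X(Y) = (Y² + 0) + 4 = Y² + 4 = 4 + Y²)
U = 2/63 (U = 1/(116 - ½*(-13)²) = 1/(116 - ½*169) = 1/(116 - 169/2) = 1/(63/2) = 2/63 ≈ 0.031746)
X(-7)*U = (4 + (-7)²)*(2/63) = (4 + 49)*(2/63) = 53*(2/63) = 106/63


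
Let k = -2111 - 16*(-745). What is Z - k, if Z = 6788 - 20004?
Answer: -23025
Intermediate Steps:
Z = -13216
k = 9809 (k = -2111 - 1*(-11920) = -2111 + 11920 = 9809)
Z - k = -13216 - 1*9809 = -13216 - 9809 = -23025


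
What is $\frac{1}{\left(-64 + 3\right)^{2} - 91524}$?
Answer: $- \frac{1}{87803} \approx -1.1389 \cdot 10^{-5}$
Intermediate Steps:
$\frac{1}{\left(-64 + 3\right)^{2} - 91524} = \frac{1}{\left(-61\right)^{2} - 91524} = \frac{1}{3721 - 91524} = \frac{1}{-87803} = - \frac{1}{87803}$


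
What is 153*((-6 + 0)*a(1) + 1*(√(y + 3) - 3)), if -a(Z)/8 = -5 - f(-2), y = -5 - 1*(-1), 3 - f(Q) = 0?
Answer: -59211 + 153*I ≈ -59211.0 + 153.0*I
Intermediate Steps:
f(Q) = 3 (f(Q) = 3 - 1*0 = 3 + 0 = 3)
y = -4 (y = -5 + 1 = -4)
a(Z) = 64 (a(Z) = -8*(-5 - 1*3) = -8*(-5 - 3) = -8*(-8) = 64)
153*((-6 + 0)*a(1) + 1*(√(y + 3) - 3)) = 153*((-6 + 0)*64 + 1*(√(-4 + 3) - 3)) = 153*(-6*64 + 1*(√(-1) - 3)) = 153*(-384 + 1*(I - 3)) = 153*(-384 + 1*(-3 + I)) = 153*(-384 + (-3 + I)) = 153*(-387 + I) = -59211 + 153*I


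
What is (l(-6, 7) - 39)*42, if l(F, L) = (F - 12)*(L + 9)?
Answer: -13734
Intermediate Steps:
l(F, L) = (-12 + F)*(9 + L)
(l(-6, 7) - 39)*42 = ((-108 - 12*7 + 9*(-6) - 6*7) - 39)*42 = ((-108 - 84 - 54 - 42) - 39)*42 = (-288 - 39)*42 = -327*42 = -13734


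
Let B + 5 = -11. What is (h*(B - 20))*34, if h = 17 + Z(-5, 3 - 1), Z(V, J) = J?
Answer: -23256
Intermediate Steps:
B = -16 (B = -5 - 11 = -16)
h = 19 (h = 17 + (3 - 1) = 17 + 2 = 19)
(h*(B - 20))*34 = (19*(-16 - 20))*34 = (19*(-36))*34 = -684*34 = -23256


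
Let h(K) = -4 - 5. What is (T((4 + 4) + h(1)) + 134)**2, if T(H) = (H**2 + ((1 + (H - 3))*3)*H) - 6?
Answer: 19044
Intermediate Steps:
h(K) = -9
T(H) = -6 + H**2 + H*(-6 + 3*H) (T(H) = (H**2 + ((1 + (-3 + H))*3)*H) - 6 = (H**2 + ((-2 + H)*3)*H) - 6 = (H**2 + (-6 + 3*H)*H) - 6 = (H**2 + H*(-6 + 3*H)) - 6 = -6 + H**2 + H*(-6 + 3*H))
(T((4 + 4) + h(1)) + 134)**2 = ((-6 - 6*((4 + 4) - 9) + 4*((4 + 4) - 9)**2) + 134)**2 = ((-6 - 6*(8 - 9) + 4*(8 - 9)**2) + 134)**2 = ((-6 - 6*(-1) + 4*(-1)**2) + 134)**2 = ((-6 + 6 + 4*1) + 134)**2 = ((-6 + 6 + 4) + 134)**2 = (4 + 134)**2 = 138**2 = 19044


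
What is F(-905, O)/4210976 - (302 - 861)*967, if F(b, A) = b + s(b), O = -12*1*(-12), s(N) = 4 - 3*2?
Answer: 2276255708821/4210976 ≈ 5.4055e+5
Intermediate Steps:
s(N) = -2 (s(N) = 4 - 6 = -2)
O = 144 (O = -12*(-12) = 144)
F(b, A) = -2 + b (F(b, A) = b - 2 = -2 + b)
F(-905, O)/4210976 - (302 - 861)*967 = (-2 - 905)/4210976 - (302 - 861)*967 = -907*1/4210976 - (-559)*967 = -907/4210976 - 1*(-540553) = -907/4210976 + 540553 = 2276255708821/4210976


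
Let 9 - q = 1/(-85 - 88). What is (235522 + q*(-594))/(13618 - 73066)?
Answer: -19909927/5142252 ≈ -3.8718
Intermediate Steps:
q = 1558/173 (q = 9 - 1/(-85 - 88) = 9 - 1/(-173) = 9 - 1*(-1/173) = 9 + 1/173 = 1558/173 ≈ 9.0058)
(235522 + q*(-594))/(13618 - 73066) = (235522 + (1558/173)*(-594))/(13618 - 73066) = (235522 - 925452/173)/(-59448) = (39819854/173)*(-1/59448) = -19909927/5142252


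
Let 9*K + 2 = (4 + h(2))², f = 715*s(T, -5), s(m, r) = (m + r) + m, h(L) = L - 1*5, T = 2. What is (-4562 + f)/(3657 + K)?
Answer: -47493/32912 ≈ -1.4430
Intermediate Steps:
h(L) = -5 + L (h(L) = L - 5 = -5 + L)
s(m, r) = r + 2*m
f = -715 (f = 715*(-5 + 2*2) = 715*(-5 + 4) = 715*(-1) = -715)
K = -⅑ (K = -2/9 + (4 + (-5 + 2))²/9 = -2/9 + (4 - 3)²/9 = -2/9 + (⅑)*1² = -2/9 + (⅑)*1 = -2/9 + ⅑ = -⅑ ≈ -0.11111)
(-4562 + f)/(3657 + K) = (-4562 - 715)/(3657 - ⅑) = -5277/32912/9 = -5277*9/32912 = -47493/32912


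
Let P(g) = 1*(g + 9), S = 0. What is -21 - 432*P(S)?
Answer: -3909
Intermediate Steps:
P(g) = 9 + g (P(g) = 1*(9 + g) = 9 + g)
-21 - 432*P(S) = -21 - 432*(9 + 0) = -21 - 432*9 = -21 - 3888 = -3909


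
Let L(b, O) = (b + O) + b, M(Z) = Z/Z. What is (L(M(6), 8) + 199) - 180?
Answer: 29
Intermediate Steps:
M(Z) = 1
L(b, O) = O + 2*b (L(b, O) = (O + b) + b = O + 2*b)
(L(M(6), 8) + 199) - 180 = ((8 + 2*1) + 199) - 180 = ((8 + 2) + 199) - 180 = (10 + 199) - 180 = 209 - 180 = 29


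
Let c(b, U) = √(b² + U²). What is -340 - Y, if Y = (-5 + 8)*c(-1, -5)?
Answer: -340 - 3*√26 ≈ -355.30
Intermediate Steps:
c(b, U) = √(U² + b²)
Y = 3*√26 (Y = (-5 + 8)*√((-5)² + (-1)²) = 3*√(25 + 1) = 3*√26 ≈ 15.297)
-340 - Y = -340 - 3*√26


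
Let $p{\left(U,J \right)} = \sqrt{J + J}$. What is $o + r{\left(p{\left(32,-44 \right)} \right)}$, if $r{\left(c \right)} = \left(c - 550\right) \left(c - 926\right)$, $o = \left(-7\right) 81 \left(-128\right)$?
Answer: $581788 - 2952 i \sqrt{22} \approx 5.8179 \cdot 10^{5} - 13846.0 i$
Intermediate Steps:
$o = 72576$ ($o = \left(-567\right) \left(-128\right) = 72576$)
$p{\left(U,J \right)} = \sqrt{2} \sqrt{J}$ ($p{\left(U,J \right)} = \sqrt{2 J} = \sqrt{2} \sqrt{J}$)
$r{\left(c \right)} = \left(-926 + c\right) \left(-550 + c\right)$ ($r{\left(c \right)} = \left(-550 + c\right) \left(-926 + c\right) = \left(-926 + c\right) \left(-550 + c\right)$)
$o + r{\left(p{\left(32,-44 \right)} \right)} = 72576 + \left(509300 + \left(\sqrt{2} \sqrt{-44}\right)^{2} - 1476 \sqrt{2} \sqrt{-44}\right) = 72576 + \left(509300 + \left(\sqrt{2} \cdot 2 i \sqrt{11}\right)^{2} - 1476 \sqrt{2} \cdot 2 i \sqrt{11}\right) = 72576 + \left(509300 + \left(2 i \sqrt{22}\right)^{2} - 1476 \cdot 2 i \sqrt{22}\right) = 72576 - \left(-509212 + 2952 i \sqrt{22}\right) = 72576 + \left(509212 - 2952 i \sqrt{22}\right) = 581788 - 2952 i \sqrt{22}$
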